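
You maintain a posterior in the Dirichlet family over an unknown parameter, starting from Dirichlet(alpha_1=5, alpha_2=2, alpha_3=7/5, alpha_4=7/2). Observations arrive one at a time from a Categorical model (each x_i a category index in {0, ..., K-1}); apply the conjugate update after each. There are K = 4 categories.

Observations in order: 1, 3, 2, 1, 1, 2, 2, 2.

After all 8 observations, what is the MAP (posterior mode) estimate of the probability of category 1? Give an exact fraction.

40/159

obs 1: x=1 → posterior Dirichlet(5, 3, 7/5, 7/2)
obs 2: x=3 → posterior Dirichlet(5, 3, 7/5, 9/2)
obs 3: x=2 → posterior Dirichlet(5, 3, 12/5, 9/2)
obs 4: x=1 → posterior Dirichlet(5, 4, 12/5, 9/2)
obs 5: x=1 → posterior Dirichlet(5, 5, 12/5, 9/2)
obs 6: x=2 → posterior Dirichlet(5, 5, 17/5, 9/2)
obs 7: x=2 → posterior Dirichlet(5, 5, 22/5, 9/2)
obs 8: x=2 → posterior Dirichlet(5, 5, 27/5, 9/2)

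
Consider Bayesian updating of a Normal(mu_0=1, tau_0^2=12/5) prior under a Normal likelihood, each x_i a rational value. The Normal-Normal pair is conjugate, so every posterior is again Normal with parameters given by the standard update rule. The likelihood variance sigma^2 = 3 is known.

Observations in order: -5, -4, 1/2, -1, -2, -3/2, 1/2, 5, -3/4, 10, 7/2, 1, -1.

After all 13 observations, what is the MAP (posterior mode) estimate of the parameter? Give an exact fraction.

26/57

obs 1: x=-5 → posterior Normal(-5/3, 4/3)
obs 2: x=-4 → posterior Normal(-31/13, 12/13)
obs 3: x=1/2 → posterior Normal(-29/17, 12/17)
obs 4: x=-1 → posterior Normal(-11/7, 4/7)
obs 5: x=-2 → posterior Normal(-41/25, 12/25)
obs 6: x=-3/2 → posterior Normal(-47/29, 12/29)
obs 7: x=1/2 → posterior Normal(-15/11, 4/11)
obs 8: x=5 → posterior Normal(-25/37, 12/37)
obs 9: x=-3/4 → posterior Normal(-28/41, 12/41)
obs 10: x=10 → posterior Normal(4/15, 4/15)
obs 11: x=7/2 → posterior Normal(26/49, 12/49)
obs 12: x=1 → posterior Normal(30/53, 12/53)
obs 13: x=-1 → posterior Normal(26/57, 4/19)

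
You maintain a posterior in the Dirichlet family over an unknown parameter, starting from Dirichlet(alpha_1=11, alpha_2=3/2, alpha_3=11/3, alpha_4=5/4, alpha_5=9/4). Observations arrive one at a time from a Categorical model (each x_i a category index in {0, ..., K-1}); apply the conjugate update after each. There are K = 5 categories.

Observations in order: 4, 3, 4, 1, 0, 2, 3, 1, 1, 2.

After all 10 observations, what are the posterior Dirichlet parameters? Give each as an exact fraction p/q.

alpha_1=12, alpha_2=9/2, alpha_3=17/3, alpha_4=13/4, alpha_5=17/4

obs 1: x=4 → posterior Dirichlet(11, 3/2, 11/3, 5/4, 13/4)
obs 2: x=3 → posterior Dirichlet(11, 3/2, 11/3, 9/4, 13/4)
obs 3: x=4 → posterior Dirichlet(11, 3/2, 11/3, 9/4, 17/4)
obs 4: x=1 → posterior Dirichlet(11, 5/2, 11/3, 9/4, 17/4)
obs 5: x=0 → posterior Dirichlet(12, 5/2, 11/3, 9/4, 17/4)
obs 6: x=2 → posterior Dirichlet(12, 5/2, 14/3, 9/4, 17/4)
obs 7: x=3 → posterior Dirichlet(12, 5/2, 14/3, 13/4, 17/4)
obs 8: x=1 → posterior Dirichlet(12, 7/2, 14/3, 13/4, 17/4)
obs 9: x=1 → posterior Dirichlet(12, 9/2, 14/3, 13/4, 17/4)
obs 10: x=2 → posterior Dirichlet(12, 9/2, 17/3, 13/4, 17/4)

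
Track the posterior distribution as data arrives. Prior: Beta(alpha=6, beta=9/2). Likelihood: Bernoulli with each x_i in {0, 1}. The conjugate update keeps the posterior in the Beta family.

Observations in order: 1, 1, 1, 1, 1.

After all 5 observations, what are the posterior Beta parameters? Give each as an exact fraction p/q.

obs 1: x=1 → posterior Beta(7, 9/2)
obs 2: x=1 → posterior Beta(8, 9/2)
obs 3: x=1 → posterior Beta(9, 9/2)
obs 4: x=1 → posterior Beta(10, 9/2)
obs 5: x=1 → posterior Beta(11, 9/2)

alpha=11, beta=9/2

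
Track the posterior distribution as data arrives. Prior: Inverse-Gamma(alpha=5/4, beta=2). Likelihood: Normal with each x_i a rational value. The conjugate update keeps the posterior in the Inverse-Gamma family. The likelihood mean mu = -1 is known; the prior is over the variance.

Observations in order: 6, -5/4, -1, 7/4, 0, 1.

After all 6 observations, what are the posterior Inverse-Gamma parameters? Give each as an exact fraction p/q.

alpha=17/4, beta=525/16

obs 1: x=6 → posterior Inverse-Gamma(7/4, 53/2)
obs 2: x=-5/4 → posterior Inverse-Gamma(9/4, 849/32)
obs 3: x=-1 → posterior Inverse-Gamma(11/4, 849/32)
obs 4: x=7/4 → posterior Inverse-Gamma(13/4, 485/16)
obs 5: x=0 → posterior Inverse-Gamma(15/4, 493/16)
obs 6: x=1 → posterior Inverse-Gamma(17/4, 525/16)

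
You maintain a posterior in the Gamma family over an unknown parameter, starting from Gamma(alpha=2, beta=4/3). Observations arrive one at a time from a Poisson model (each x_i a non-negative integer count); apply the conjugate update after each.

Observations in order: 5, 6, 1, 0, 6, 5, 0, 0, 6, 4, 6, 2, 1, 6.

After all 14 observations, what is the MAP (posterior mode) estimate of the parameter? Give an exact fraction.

obs 1: x=5 → posterior Gamma(7, 7/3)
obs 2: x=6 → posterior Gamma(13, 10/3)
obs 3: x=1 → posterior Gamma(14, 13/3)
obs 4: x=0 → posterior Gamma(14, 16/3)
obs 5: x=6 → posterior Gamma(20, 19/3)
obs 6: x=5 → posterior Gamma(25, 22/3)
obs 7: x=0 → posterior Gamma(25, 25/3)
obs 8: x=0 → posterior Gamma(25, 28/3)
obs 9: x=6 → posterior Gamma(31, 31/3)
obs 10: x=4 → posterior Gamma(35, 34/3)
obs 11: x=6 → posterior Gamma(41, 37/3)
obs 12: x=2 → posterior Gamma(43, 40/3)
obs 13: x=1 → posterior Gamma(44, 43/3)
obs 14: x=6 → posterior Gamma(50, 46/3)

147/46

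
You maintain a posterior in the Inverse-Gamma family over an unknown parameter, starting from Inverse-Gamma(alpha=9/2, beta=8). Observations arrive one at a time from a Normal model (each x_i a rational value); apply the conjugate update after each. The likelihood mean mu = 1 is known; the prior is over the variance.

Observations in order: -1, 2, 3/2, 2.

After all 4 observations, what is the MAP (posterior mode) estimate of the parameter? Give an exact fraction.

89/60

obs 1: x=-1 → posterior Inverse-Gamma(5, 10)
obs 2: x=2 → posterior Inverse-Gamma(11/2, 21/2)
obs 3: x=3/2 → posterior Inverse-Gamma(6, 85/8)
obs 4: x=2 → posterior Inverse-Gamma(13/2, 89/8)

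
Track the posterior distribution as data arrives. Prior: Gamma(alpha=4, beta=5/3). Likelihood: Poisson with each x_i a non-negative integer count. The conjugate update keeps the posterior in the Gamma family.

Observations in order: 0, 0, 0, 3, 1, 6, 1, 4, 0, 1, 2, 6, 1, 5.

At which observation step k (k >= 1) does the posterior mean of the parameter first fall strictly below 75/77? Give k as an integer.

k = 3

obs 1: x=0 → posterior Gamma(4, 8/3)
obs 2: x=0 → posterior Gamma(4, 11/3)
obs 3: x=0 → posterior Gamma(4, 14/3)
obs 4: x=3 → posterior Gamma(7, 17/3)
obs 5: x=1 → posterior Gamma(8, 20/3)
obs 6: x=6 → posterior Gamma(14, 23/3)
obs 7: x=1 → posterior Gamma(15, 26/3)
obs 8: x=4 → posterior Gamma(19, 29/3)
obs 9: x=0 → posterior Gamma(19, 32/3)
obs 10: x=1 → posterior Gamma(20, 35/3)
obs 11: x=2 → posterior Gamma(22, 38/3)
obs 12: x=6 → posterior Gamma(28, 41/3)
obs 13: x=1 → posterior Gamma(29, 44/3)
obs 14: x=5 → posterior Gamma(34, 47/3)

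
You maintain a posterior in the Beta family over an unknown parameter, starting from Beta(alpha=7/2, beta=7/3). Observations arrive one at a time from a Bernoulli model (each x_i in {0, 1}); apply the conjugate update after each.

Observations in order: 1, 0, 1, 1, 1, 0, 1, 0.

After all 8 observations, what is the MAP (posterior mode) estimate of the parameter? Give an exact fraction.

45/71

obs 1: x=1 → posterior Beta(9/2, 7/3)
obs 2: x=0 → posterior Beta(9/2, 10/3)
obs 3: x=1 → posterior Beta(11/2, 10/3)
obs 4: x=1 → posterior Beta(13/2, 10/3)
obs 5: x=1 → posterior Beta(15/2, 10/3)
obs 6: x=0 → posterior Beta(15/2, 13/3)
obs 7: x=1 → posterior Beta(17/2, 13/3)
obs 8: x=0 → posterior Beta(17/2, 16/3)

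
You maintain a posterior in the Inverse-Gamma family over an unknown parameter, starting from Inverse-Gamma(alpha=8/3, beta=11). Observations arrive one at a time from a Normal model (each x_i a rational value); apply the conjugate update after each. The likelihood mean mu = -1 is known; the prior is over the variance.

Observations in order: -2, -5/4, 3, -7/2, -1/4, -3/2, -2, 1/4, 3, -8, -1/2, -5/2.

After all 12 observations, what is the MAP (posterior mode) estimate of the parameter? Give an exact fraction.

5577/928

obs 1: x=-2 → posterior Inverse-Gamma(19/6, 23/2)
obs 2: x=-5/4 → posterior Inverse-Gamma(11/3, 369/32)
obs 3: x=3 → posterior Inverse-Gamma(25/6, 625/32)
obs 4: x=-7/2 → posterior Inverse-Gamma(14/3, 725/32)
obs 5: x=-1/4 → posterior Inverse-Gamma(31/6, 367/16)
obs 6: x=-3/2 → posterior Inverse-Gamma(17/3, 369/16)
obs 7: x=-2 → posterior Inverse-Gamma(37/6, 377/16)
obs 8: x=1/4 → posterior Inverse-Gamma(20/3, 779/32)
obs 9: x=3 → posterior Inverse-Gamma(43/6, 1035/32)
obs 10: x=-8 → posterior Inverse-Gamma(23/3, 1819/32)
obs 11: x=-1/2 → posterior Inverse-Gamma(49/6, 1823/32)
obs 12: x=-5/2 → posterior Inverse-Gamma(26/3, 1859/32)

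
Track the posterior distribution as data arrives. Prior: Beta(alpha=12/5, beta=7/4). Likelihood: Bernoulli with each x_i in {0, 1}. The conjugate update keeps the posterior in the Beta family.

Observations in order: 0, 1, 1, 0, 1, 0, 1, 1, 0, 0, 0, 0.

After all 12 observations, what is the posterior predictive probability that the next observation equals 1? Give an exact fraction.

148/323

obs 1: x=0 → posterior Beta(12/5, 11/4)
obs 2: x=1 → posterior Beta(17/5, 11/4)
obs 3: x=1 → posterior Beta(22/5, 11/4)
obs 4: x=0 → posterior Beta(22/5, 15/4)
obs 5: x=1 → posterior Beta(27/5, 15/4)
obs 6: x=0 → posterior Beta(27/5, 19/4)
obs 7: x=1 → posterior Beta(32/5, 19/4)
obs 8: x=1 → posterior Beta(37/5, 19/4)
obs 9: x=0 → posterior Beta(37/5, 23/4)
obs 10: x=0 → posterior Beta(37/5, 27/4)
obs 11: x=0 → posterior Beta(37/5, 31/4)
obs 12: x=0 → posterior Beta(37/5, 35/4)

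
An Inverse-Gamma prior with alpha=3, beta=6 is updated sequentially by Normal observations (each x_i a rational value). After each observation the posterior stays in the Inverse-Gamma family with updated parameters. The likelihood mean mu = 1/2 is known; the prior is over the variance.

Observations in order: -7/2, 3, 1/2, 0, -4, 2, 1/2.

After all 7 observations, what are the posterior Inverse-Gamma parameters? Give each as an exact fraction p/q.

alpha=13/2, beta=57/2

obs 1: x=-7/2 → posterior Inverse-Gamma(7/2, 14)
obs 2: x=3 → posterior Inverse-Gamma(4, 137/8)
obs 3: x=1/2 → posterior Inverse-Gamma(9/2, 137/8)
obs 4: x=0 → posterior Inverse-Gamma(5, 69/4)
obs 5: x=-4 → posterior Inverse-Gamma(11/2, 219/8)
obs 6: x=2 → posterior Inverse-Gamma(6, 57/2)
obs 7: x=1/2 → posterior Inverse-Gamma(13/2, 57/2)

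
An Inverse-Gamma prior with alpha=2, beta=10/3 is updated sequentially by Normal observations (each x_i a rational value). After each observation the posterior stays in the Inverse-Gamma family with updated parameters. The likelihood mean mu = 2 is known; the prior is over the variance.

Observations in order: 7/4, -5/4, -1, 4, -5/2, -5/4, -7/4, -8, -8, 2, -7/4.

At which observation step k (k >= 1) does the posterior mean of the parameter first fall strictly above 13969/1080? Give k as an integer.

obs 1: x=7/4 → posterior Inverse-Gamma(5/2, 323/96)
obs 2: x=-5/4 → posterior Inverse-Gamma(3, 415/48)
obs 3: x=-1 → posterior Inverse-Gamma(7/2, 631/48)
obs 4: x=4 → posterior Inverse-Gamma(4, 727/48)
obs 5: x=-5/2 → posterior Inverse-Gamma(9/2, 1213/48)
obs 6: x=-5/4 → posterior Inverse-Gamma(5, 2933/96)
obs 7: x=-7/4 → posterior Inverse-Gamma(11/2, 451/12)
obs 8: x=-8 → posterior Inverse-Gamma(6, 1051/12)
obs 9: x=-8 → posterior Inverse-Gamma(13/2, 1651/12)
obs 10: x=2 → posterior Inverse-Gamma(7, 1651/12)
obs 11: x=-7/4 → posterior Inverse-Gamma(15/2, 13883/96)

k = 8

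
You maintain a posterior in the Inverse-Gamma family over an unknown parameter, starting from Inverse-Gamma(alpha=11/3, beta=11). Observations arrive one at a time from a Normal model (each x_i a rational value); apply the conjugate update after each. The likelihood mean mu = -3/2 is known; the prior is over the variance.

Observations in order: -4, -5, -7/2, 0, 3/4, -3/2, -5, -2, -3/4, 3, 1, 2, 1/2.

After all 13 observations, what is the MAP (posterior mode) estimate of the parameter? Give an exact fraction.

obs 1: x=-4 → posterior Inverse-Gamma(25/6, 113/8)
obs 2: x=-5 → posterior Inverse-Gamma(14/3, 81/4)
obs 3: x=-7/2 → posterior Inverse-Gamma(31/6, 89/4)
obs 4: x=0 → posterior Inverse-Gamma(17/3, 187/8)
obs 5: x=3/4 → posterior Inverse-Gamma(37/6, 829/32)
obs 6: x=-3/2 → posterior Inverse-Gamma(20/3, 829/32)
obs 7: x=-5 → posterior Inverse-Gamma(43/6, 1025/32)
obs 8: x=-2 → posterior Inverse-Gamma(23/3, 1029/32)
obs 9: x=-3/4 → posterior Inverse-Gamma(49/6, 519/16)
obs 10: x=3 → posterior Inverse-Gamma(26/3, 681/16)
obs 11: x=1 → posterior Inverse-Gamma(55/6, 731/16)
obs 12: x=2 → posterior Inverse-Gamma(29/3, 829/16)
obs 13: x=1/2 → posterior Inverse-Gamma(61/6, 861/16)

2583/536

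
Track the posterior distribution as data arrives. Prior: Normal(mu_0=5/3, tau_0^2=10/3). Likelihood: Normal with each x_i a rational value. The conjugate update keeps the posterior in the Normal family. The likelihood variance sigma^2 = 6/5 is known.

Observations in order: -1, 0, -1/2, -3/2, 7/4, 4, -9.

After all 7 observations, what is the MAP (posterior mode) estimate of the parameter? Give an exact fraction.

obs 1: x=-1 → posterior Normal(-5/17, 15/17)
obs 2: x=0 → posterior Normal(-10/59, 30/59)
obs 3: x=-1/2 → posterior Normal(-15/56, 5/14)
obs 4: x=-3/2 → posterior Normal(-60/109, 30/109)
obs 5: x=7/4 → posterior Normal(-65/536, 15/67)
obs 6: x=4 → posterior Normal(335/636, 10/53)
obs 7: x=-9 → posterior Normal(-565/736, 15/92)

-565/736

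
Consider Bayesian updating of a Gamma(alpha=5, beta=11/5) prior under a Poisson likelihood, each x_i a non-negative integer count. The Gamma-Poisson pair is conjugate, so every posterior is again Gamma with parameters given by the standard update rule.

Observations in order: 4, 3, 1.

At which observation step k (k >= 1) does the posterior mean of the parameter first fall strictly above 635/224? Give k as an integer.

obs 1: x=4 → posterior Gamma(9, 16/5)
obs 2: x=3 → posterior Gamma(12, 21/5)
obs 3: x=1 → posterior Gamma(13, 26/5)

k = 2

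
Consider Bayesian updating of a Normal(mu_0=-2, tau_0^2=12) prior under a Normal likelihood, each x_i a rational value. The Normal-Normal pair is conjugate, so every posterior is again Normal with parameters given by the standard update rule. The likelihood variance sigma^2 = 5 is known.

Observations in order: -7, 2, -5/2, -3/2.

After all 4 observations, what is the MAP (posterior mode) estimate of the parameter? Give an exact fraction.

-118/53

obs 1: x=-7 → posterior Normal(-94/17, 60/17)
obs 2: x=2 → posterior Normal(-70/29, 60/29)
obs 3: x=-5/2 → posterior Normal(-100/41, 60/41)
obs 4: x=-3/2 → posterior Normal(-118/53, 60/53)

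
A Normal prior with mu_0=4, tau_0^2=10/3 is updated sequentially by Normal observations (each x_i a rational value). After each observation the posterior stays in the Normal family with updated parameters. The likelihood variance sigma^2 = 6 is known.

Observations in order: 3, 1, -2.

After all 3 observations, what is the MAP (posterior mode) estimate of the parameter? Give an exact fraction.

23/12

obs 1: x=3 → posterior Normal(51/14, 15/7)
obs 2: x=1 → posterior Normal(56/19, 30/19)
obs 3: x=-2 → posterior Normal(23/12, 5/4)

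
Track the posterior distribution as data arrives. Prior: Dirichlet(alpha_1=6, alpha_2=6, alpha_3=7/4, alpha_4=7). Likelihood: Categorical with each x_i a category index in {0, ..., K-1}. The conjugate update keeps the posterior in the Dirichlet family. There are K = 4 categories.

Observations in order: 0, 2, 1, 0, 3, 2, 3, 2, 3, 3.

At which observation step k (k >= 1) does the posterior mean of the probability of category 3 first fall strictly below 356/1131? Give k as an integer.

k = 2

obs 1: x=0 → posterior Dirichlet(7, 6, 7/4, 7)
obs 2: x=2 → posterior Dirichlet(7, 6, 11/4, 7)
obs 3: x=1 → posterior Dirichlet(7, 7, 11/4, 7)
obs 4: x=0 → posterior Dirichlet(8, 7, 11/4, 7)
obs 5: x=3 → posterior Dirichlet(8, 7, 11/4, 8)
obs 6: x=2 → posterior Dirichlet(8, 7, 15/4, 8)
obs 7: x=3 → posterior Dirichlet(8, 7, 15/4, 9)
obs 8: x=2 → posterior Dirichlet(8, 7, 19/4, 9)
obs 9: x=3 → posterior Dirichlet(8, 7, 19/4, 10)
obs 10: x=3 → posterior Dirichlet(8, 7, 19/4, 11)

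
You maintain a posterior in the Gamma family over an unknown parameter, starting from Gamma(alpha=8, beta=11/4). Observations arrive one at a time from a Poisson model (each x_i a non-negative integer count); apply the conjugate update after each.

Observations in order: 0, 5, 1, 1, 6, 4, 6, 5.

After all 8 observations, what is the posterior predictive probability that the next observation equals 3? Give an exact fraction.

34449343177119795653412094722387045363511707236142972636878056704/162860760888326175933842030791579027534767171370296750224384264783

obs 1: x=0 → posterior Gamma(8, 15/4)
obs 2: x=5 → posterior Gamma(13, 19/4)
obs 3: x=1 → posterior Gamma(14, 23/4)
obs 4: x=1 → posterior Gamma(15, 27/4)
obs 5: x=6 → posterior Gamma(21, 31/4)
obs 6: x=4 → posterior Gamma(25, 35/4)
obs 7: x=6 → posterior Gamma(31, 39/4)
obs 8: x=5 → posterior Gamma(36, 43/4)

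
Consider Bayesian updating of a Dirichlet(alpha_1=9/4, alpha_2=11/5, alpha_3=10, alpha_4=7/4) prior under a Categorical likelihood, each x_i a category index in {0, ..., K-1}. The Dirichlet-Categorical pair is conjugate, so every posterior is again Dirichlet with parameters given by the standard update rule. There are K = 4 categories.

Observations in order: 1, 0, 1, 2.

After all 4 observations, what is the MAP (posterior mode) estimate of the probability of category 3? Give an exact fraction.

5/108

obs 1: x=1 → posterior Dirichlet(9/4, 16/5, 10, 7/4)
obs 2: x=0 → posterior Dirichlet(13/4, 16/5, 10, 7/4)
obs 3: x=1 → posterior Dirichlet(13/4, 21/5, 10, 7/4)
obs 4: x=2 → posterior Dirichlet(13/4, 21/5, 11, 7/4)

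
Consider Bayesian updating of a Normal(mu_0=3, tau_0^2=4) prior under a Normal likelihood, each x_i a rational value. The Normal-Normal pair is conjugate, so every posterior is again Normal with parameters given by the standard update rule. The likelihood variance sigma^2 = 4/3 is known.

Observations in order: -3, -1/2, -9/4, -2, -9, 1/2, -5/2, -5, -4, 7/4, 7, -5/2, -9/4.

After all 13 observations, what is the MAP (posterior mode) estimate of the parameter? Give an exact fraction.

-273/160

obs 1: x=-3 → posterior Normal(-3/2, 1)
obs 2: x=-1/2 → posterior Normal(-15/14, 4/7)
obs 3: x=-9/4 → posterior Normal(-57/40, 2/5)
obs 4: x=-2 → posterior Normal(-81/52, 4/13)
obs 5: x=-9 → posterior Normal(-189/64, 1/4)
obs 6: x=1/2 → posterior Normal(-183/76, 4/19)
obs 7: x=-5/2 → posterior Normal(-213/88, 2/11)
obs 8: x=-5 → posterior Normal(-273/100, 4/25)
obs 9: x=-4 → posterior Normal(-321/112, 1/7)
obs 10: x=7/4 → posterior Normal(-75/31, 4/31)
obs 11: x=7 → posterior Normal(-27/17, 2/17)
obs 12: x=-5/2 → posterior Normal(-123/74, 4/37)
obs 13: x=-9/4 → posterior Normal(-273/160, 1/10)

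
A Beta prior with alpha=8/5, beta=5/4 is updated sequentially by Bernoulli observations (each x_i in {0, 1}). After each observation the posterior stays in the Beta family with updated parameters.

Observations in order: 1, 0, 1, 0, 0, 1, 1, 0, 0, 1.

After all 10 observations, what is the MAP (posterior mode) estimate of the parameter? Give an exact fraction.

16/31

obs 1: x=1 → posterior Beta(13/5, 5/4)
obs 2: x=0 → posterior Beta(13/5, 9/4)
obs 3: x=1 → posterior Beta(18/5, 9/4)
obs 4: x=0 → posterior Beta(18/5, 13/4)
obs 5: x=0 → posterior Beta(18/5, 17/4)
obs 6: x=1 → posterior Beta(23/5, 17/4)
obs 7: x=1 → posterior Beta(28/5, 17/4)
obs 8: x=0 → posterior Beta(28/5, 21/4)
obs 9: x=0 → posterior Beta(28/5, 25/4)
obs 10: x=1 → posterior Beta(33/5, 25/4)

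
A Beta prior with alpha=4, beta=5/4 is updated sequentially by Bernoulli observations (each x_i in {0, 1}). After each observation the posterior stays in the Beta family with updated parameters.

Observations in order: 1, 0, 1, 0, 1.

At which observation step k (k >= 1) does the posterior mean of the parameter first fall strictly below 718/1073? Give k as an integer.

obs 1: x=1 → posterior Beta(5, 5/4)
obs 2: x=0 → posterior Beta(5, 9/4)
obs 3: x=1 → posterior Beta(6, 9/4)
obs 4: x=0 → posterior Beta(6, 13/4)
obs 5: x=1 → posterior Beta(7, 13/4)

k = 4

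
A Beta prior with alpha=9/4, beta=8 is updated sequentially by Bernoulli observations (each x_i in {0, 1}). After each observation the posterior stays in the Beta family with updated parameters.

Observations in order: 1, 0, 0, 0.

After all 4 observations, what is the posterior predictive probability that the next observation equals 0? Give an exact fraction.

44/57

obs 1: x=1 → posterior Beta(13/4, 8)
obs 2: x=0 → posterior Beta(13/4, 9)
obs 3: x=0 → posterior Beta(13/4, 10)
obs 4: x=0 → posterior Beta(13/4, 11)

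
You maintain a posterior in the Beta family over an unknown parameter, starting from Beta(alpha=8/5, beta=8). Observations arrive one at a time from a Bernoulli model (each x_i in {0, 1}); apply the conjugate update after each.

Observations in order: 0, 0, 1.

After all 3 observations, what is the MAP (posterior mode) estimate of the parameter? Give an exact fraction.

obs 1: x=0 → posterior Beta(8/5, 9)
obs 2: x=0 → posterior Beta(8/5, 10)
obs 3: x=1 → posterior Beta(13/5, 10)

8/53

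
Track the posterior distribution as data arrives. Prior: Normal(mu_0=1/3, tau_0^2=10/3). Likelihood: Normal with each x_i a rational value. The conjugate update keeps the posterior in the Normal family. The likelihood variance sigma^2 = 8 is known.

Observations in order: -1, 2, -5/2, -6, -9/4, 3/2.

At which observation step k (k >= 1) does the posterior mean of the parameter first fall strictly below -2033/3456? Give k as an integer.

k = 4

obs 1: x=-1 → posterior Normal(-1/17, 40/17)
obs 2: x=2 → posterior Normal(9/22, 20/11)
obs 3: x=-5/2 → posterior Normal(-7/54, 40/27)
obs 4: x=-6 → posterior Normal(-67/64, 5/4)
obs 5: x=-9/4 → posterior Normal(-179/148, 40/37)
obs 6: x=3/2 → posterior Normal(-149/168, 20/21)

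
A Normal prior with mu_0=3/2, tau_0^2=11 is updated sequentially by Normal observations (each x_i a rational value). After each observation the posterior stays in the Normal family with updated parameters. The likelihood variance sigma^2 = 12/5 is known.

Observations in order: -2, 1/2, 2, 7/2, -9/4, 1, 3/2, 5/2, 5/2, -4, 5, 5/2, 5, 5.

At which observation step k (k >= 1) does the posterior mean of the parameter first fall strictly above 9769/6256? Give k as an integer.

obs 1: x=-2 → posterior Normal(-92/67, 132/67)
obs 2: x=1/2 → posterior Normal(-129/244, 66/61)
obs 3: x=2 → posterior Normal(91/354, 44/59)
obs 4: x=7/2 → posterior Normal(119/116, 33/58)
obs 5: x=-9/4 → posterior Normal(457/1148, 132/287)
obs 6: x=1 → posterior Normal(677/1368, 22/57)
obs 7: x=3/2 → posterior Normal(1007/1588, 132/397)
obs 8: x=5/2 → posterior Normal(1557/1808, 33/113)
obs 9: x=5/2 → posterior Normal(2107/2028, 44/169)
obs 10: x=-4 → posterior Normal(1227/2248, 66/281)
obs 11: x=5 → posterior Normal(2327/2468, 132/617)
obs 12: x=5/2 → posterior Normal(137/128, 11/56)
obs 13: x=5 → posterior Normal(3977/2908, 132/727)
obs 14: x=5 → posterior Normal(5077/3128, 66/391)

k = 14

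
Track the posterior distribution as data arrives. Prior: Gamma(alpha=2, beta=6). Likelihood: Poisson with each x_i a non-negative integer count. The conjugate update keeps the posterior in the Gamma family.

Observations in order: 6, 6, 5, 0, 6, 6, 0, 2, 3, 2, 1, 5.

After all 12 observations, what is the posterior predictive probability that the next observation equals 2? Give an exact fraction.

obs 1: x=6 → posterior Gamma(8, 7)
obs 2: x=6 → posterior Gamma(14, 8)
obs 3: x=5 → posterior Gamma(19, 9)
obs 4: x=0 → posterior Gamma(19, 10)
obs 5: x=6 → posterior Gamma(25, 11)
obs 6: x=6 → posterior Gamma(31, 12)
obs 7: x=0 → posterior Gamma(31, 13)
obs 8: x=2 → posterior Gamma(33, 14)
obs 9: x=3 → posterior Gamma(36, 15)
obs 10: x=2 → posterior Gamma(38, 16)
obs 11: x=1 → posterior Gamma(39, 17)
obs 12: x=5 → posterior Gamma(44, 18)

16889835476655232426607416690400588853430601405807449866240/66476117046415807326862425861336332693125001052869591773081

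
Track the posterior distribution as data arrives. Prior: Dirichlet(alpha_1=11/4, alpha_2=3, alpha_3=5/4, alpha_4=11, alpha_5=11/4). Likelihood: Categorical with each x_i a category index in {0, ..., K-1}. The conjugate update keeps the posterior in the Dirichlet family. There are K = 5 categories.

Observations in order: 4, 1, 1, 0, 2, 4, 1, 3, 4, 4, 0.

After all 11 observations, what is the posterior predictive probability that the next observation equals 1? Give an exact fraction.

24/127

obs 1: x=4 → posterior Dirichlet(11/4, 3, 5/4, 11, 15/4)
obs 2: x=1 → posterior Dirichlet(11/4, 4, 5/4, 11, 15/4)
obs 3: x=1 → posterior Dirichlet(11/4, 5, 5/4, 11, 15/4)
obs 4: x=0 → posterior Dirichlet(15/4, 5, 5/4, 11, 15/4)
obs 5: x=2 → posterior Dirichlet(15/4, 5, 9/4, 11, 15/4)
obs 6: x=4 → posterior Dirichlet(15/4, 5, 9/4, 11, 19/4)
obs 7: x=1 → posterior Dirichlet(15/4, 6, 9/4, 11, 19/4)
obs 8: x=3 → posterior Dirichlet(15/4, 6, 9/4, 12, 19/4)
obs 9: x=4 → posterior Dirichlet(15/4, 6, 9/4, 12, 23/4)
obs 10: x=4 → posterior Dirichlet(15/4, 6, 9/4, 12, 27/4)
obs 11: x=0 → posterior Dirichlet(19/4, 6, 9/4, 12, 27/4)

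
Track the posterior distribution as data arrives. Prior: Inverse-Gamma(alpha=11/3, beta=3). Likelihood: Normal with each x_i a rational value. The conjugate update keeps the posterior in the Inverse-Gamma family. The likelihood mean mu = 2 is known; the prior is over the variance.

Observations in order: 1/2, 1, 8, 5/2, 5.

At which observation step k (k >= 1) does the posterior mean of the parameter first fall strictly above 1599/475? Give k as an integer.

obs 1: x=1/2 → posterior Inverse-Gamma(25/6, 33/8)
obs 2: x=1 → posterior Inverse-Gamma(14/3, 37/8)
obs 3: x=8 → posterior Inverse-Gamma(31/6, 181/8)
obs 4: x=5/2 → posterior Inverse-Gamma(17/3, 91/4)
obs 5: x=5 → posterior Inverse-Gamma(37/6, 109/4)

k = 3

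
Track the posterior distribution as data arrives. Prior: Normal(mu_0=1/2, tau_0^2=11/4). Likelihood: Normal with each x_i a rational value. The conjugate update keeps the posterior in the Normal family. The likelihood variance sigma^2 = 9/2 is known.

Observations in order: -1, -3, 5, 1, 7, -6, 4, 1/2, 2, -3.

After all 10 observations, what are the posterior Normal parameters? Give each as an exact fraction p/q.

mu_0=161/256, tau_0^2=99/256

obs 1: x=-1 → posterior Normal(-2/29, 99/58)
obs 2: x=-3 → posterior Normal(-7/8, 99/80)
obs 3: x=5 → posterior Normal(20/51, 33/34)
obs 4: x=1 → posterior Normal(1/2, 99/124)
obs 5: x=7 → posterior Normal(108/73, 99/146)
obs 6: x=-6 → posterior Normal(1/2, 33/56)
obs 7: x=4 → posterior Normal(86/95, 99/190)
obs 8: x=1/2 → posterior Normal(183/212, 99/212)
obs 9: x=2 → posterior Normal(227/234, 11/26)
obs 10: x=-3 → posterior Normal(161/256, 99/256)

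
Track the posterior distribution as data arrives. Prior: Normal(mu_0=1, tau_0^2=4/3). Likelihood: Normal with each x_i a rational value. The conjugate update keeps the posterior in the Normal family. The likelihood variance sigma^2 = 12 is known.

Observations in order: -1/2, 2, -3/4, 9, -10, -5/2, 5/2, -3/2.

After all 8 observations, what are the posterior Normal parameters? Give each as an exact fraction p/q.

obs 1: x=-1/2 → posterior Normal(17/20, 6/5)
obs 2: x=2 → posterior Normal(21/22, 12/11)
obs 3: x=-3/4 → posterior Normal(13/16, 1)
obs 4: x=9 → posterior Normal(75/52, 12/13)
obs 5: x=-10 → posterior Normal(5/8, 6/7)
obs 6: x=-5/2 → posterior Normal(5/12, 4/5)
obs 7: x=5/2 → posterior Normal(35/64, 3/4)
obs 8: x=-3/2 → posterior Normal(29/68, 12/17)

mu_0=29/68, tau_0^2=12/17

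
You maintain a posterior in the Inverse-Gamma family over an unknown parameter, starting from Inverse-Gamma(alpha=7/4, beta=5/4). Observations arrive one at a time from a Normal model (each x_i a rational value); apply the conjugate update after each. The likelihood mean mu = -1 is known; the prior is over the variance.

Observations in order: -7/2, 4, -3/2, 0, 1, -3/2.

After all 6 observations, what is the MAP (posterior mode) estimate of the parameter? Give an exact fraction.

obs 1: x=-7/2 → posterior Inverse-Gamma(9/4, 35/8)
obs 2: x=4 → posterior Inverse-Gamma(11/4, 135/8)
obs 3: x=-3/2 → posterior Inverse-Gamma(13/4, 17)
obs 4: x=0 → posterior Inverse-Gamma(15/4, 35/2)
obs 5: x=1 → posterior Inverse-Gamma(17/4, 39/2)
obs 6: x=-3/2 → posterior Inverse-Gamma(19/4, 157/8)

157/46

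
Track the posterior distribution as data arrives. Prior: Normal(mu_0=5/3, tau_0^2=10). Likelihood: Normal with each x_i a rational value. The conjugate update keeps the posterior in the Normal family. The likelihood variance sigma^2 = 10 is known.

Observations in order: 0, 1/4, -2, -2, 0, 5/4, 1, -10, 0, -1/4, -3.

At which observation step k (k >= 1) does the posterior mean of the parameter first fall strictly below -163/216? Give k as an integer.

obs 1: x=0 → posterior Normal(5/6, 5)
obs 2: x=1/4 → posterior Normal(23/36, 10/3)
obs 3: x=-2 → posterior Normal(-1/48, 5/2)
obs 4: x=-2 → posterior Normal(-5/12, 2)
obs 5: x=0 → posterior Normal(-25/72, 5/3)
obs 6: x=5/4 → posterior Normal(-5/42, 10/7)
obs 7: x=1 → posterior Normal(1/48, 5/4)
obs 8: x=-10 → posterior Normal(-59/54, 10/9)
obs 9: x=0 → posterior Normal(-59/60, 1)
obs 10: x=-1/4 → posterior Normal(-11/12, 10/11)
obs 11: x=-3 → posterior Normal(-157/144, 5/6)

k = 8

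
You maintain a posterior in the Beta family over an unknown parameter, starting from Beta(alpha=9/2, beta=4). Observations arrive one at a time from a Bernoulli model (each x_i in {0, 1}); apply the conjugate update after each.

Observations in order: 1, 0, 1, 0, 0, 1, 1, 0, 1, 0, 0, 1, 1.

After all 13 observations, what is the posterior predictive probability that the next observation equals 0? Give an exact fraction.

20/43

obs 1: x=1 → posterior Beta(11/2, 4)
obs 2: x=0 → posterior Beta(11/2, 5)
obs 3: x=1 → posterior Beta(13/2, 5)
obs 4: x=0 → posterior Beta(13/2, 6)
obs 5: x=0 → posterior Beta(13/2, 7)
obs 6: x=1 → posterior Beta(15/2, 7)
obs 7: x=1 → posterior Beta(17/2, 7)
obs 8: x=0 → posterior Beta(17/2, 8)
obs 9: x=1 → posterior Beta(19/2, 8)
obs 10: x=0 → posterior Beta(19/2, 9)
obs 11: x=0 → posterior Beta(19/2, 10)
obs 12: x=1 → posterior Beta(21/2, 10)
obs 13: x=1 → posterior Beta(23/2, 10)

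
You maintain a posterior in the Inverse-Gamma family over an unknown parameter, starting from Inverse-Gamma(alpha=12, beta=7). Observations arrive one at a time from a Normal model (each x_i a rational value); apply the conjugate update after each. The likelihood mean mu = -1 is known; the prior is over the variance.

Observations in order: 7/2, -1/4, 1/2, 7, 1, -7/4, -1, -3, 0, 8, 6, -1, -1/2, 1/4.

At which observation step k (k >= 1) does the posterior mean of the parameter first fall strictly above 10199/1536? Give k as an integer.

k = 11

obs 1: x=7/2 → posterior Inverse-Gamma(25/2, 137/8)
obs 2: x=-1/4 → posterior Inverse-Gamma(13, 557/32)
obs 3: x=1/2 → posterior Inverse-Gamma(27/2, 593/32)
obs 4: x=7 → posterior Inverse-Gamma(14, 1617/32)
obs 5: x=1 → posterior Inverse-Gamma(29/2, 1681/32)
obs 6: x=-7/4 → posterior Inverse-Gamma(15, 845/16)
obs 7: x=-1 → posterior Inverse-Gamma(31/2, 845/16)
obs 8: x=-3 → posterior Inverse-Gamma(16, 877/16)
obs 9: x=0 → posterior Inverse-Gamma(33/2, 885/16)
obs 10: x=8 → posterior Inverse-Gamma(17, 1533/16)
obs 11: x=6 → posterior Inverse-Gamma(35/2, 1925/16)
obs 12: x=-1 → posterior Inverse-Gamma(18, 1925/16)
obs 13: x=-1/2 → posterior Inverse-Gamma(37/2, 1927/16)
obs 14: x=1/4 → posterior Inverse-Gamma(19, 3879/32)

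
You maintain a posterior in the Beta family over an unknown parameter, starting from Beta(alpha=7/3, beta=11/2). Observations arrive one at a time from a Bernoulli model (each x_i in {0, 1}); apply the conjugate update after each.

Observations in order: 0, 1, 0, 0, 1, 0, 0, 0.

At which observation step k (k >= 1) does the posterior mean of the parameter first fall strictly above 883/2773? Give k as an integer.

k = 2

obs 1: x=0 → posterior Beta(7/3, 13/2)
obs 2: x=1 → posterior Beta(10/3, 13/2)
obs 3: x=0 → posterior Beta(10/3, 15/2)
obs 4: x=0 → posterior Beta(10/3, 17/2)
obs 5: x=1 → posterior Beta(13/3, 17/2)
obs 6: x=0 → posterior Beta(13/3, 19/2)
obs 7: x=0 → posterior Beta(13/3, 21/2)
obs 8: x=0 → posterior Beta(13/3, 23/2)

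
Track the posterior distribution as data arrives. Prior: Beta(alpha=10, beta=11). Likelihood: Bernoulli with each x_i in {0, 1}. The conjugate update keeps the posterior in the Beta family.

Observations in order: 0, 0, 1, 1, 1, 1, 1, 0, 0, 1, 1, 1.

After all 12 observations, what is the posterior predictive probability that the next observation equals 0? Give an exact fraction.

5/11

obs 1: x=0 → posterior Beta(10, 12)
obs 2: x=0 → posterior Beta(10, 13)
obs 3: x=1 → posterior Beta(11, 13)
obs 4: x=1 → posterior Beta(12, 13)
obs 5: x=1 → posterior Beta(13, 13)
obs 6: x=1 → posterior Beta(14, 13)
obs 7: x=1 → posterior Beta(15, 13)
obs 8: x=0 → posterior Beta(15, 14)
obs 9: x=0 → posterior Beta(15, 15)
obs 10: x=1 → posterior Beta(16, 15)
obs 11: x=1 → posterior Beta(17, 15)
obs 12: x=1 → posterior Beta(18, 15)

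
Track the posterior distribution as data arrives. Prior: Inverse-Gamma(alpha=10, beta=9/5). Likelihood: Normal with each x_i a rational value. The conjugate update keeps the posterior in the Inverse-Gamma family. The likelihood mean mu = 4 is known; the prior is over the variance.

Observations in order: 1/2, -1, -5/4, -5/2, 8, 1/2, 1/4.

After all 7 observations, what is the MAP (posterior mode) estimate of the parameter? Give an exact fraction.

211/40

obs 1: x=1/2 → posterior Inverse-Gamma(21/2, 317/40)
obs 2: x=-1 → posterior Inverse-Gamma(11, 817/40)
obs 3: x=-5/4 → posterior Inverse-Gamma(23/2, 5473/160)
obs 4: x=-5/2 → posterior Inverse-Gamma(12, 8853/160)
obs 5: x=8 → posterior Inverse-Gamma(25/2, 10133/160)
obs 6: x=1/2 → posterior Inverse-Gamma(13, 11113/160)
obs 7: x=1/4 → posterior Inverse-Gamma(27/2, 6119/80)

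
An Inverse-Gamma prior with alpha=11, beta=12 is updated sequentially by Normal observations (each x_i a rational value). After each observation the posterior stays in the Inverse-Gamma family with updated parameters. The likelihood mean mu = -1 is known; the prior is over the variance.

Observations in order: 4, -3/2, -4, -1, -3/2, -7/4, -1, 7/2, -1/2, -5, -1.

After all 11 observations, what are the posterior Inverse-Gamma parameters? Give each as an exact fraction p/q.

obs 1: x=4 → posterior Inverse-Gamma(23/2, 49/2)
obs 2: x=-3/2 → posterior Inverse-Gamma(12, 197/8)
obs 3: x=-4 → posterior Inverse-Gamma(25/2, 233/8)
obs 4: x=-1 → posterior Inverse-Gamma(13, 233/8)
obs 5: x=-3/2 → posterior Inverse-Gamma(27/2, 117/4)
obs 6: x=-7/4 → posterior Inverse-Gamma(14, 945/32)
obs 7: x=-1 → posterior Inverse-Gamma(29/2, 945/32)
obs 8: x=7/2 → posterior Inverse-Gamma(15, 1269/32)
obs 9: x=-1/2 → posterior Inverse-Gamma(31/2, 1273/32)
obs 10: x=-5 → posterior Inverse-Gamma(16, 1529/32)
obs 11: x=-1 → posterior Inverse-Gamma(33/2, 1529/32)

alpha=33/2, beta=1529/32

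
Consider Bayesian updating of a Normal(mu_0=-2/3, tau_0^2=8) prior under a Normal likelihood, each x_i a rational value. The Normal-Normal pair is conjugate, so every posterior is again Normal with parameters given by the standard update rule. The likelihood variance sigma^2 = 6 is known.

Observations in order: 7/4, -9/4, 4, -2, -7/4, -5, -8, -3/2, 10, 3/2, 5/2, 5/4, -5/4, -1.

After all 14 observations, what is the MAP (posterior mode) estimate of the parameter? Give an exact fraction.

-9/59

obs 1: x=7/4 → posterior Normal(5/7, 24/7)
obs 2: x=-9/4 → posterior Normal(-4/11, 24/11)
obs 3: x=4 → posterior Normal(4/5, 8/5)
obs 4: x=-2 → posterior Normal(4/19, 24/19)
obs 5: x=-7/4 → posterior Normal(-3/23, 24/23)
obs 6: x=-5 → posterior Normal(-23/27, 8/9)
obs 7: x=-8 → posterior Normal(-55/31, 24/31)
obs 8: x=-3/2 → posterior Normal(-61/35, 24/35)
obs 9: x=10 → posterior Normal(-7/13, 8/13)
obs 10: x=3/2 → posterior Normal(-15/43, 24/43)
obs 11: x=5/2 → posterior Normal(-5/47, 24/47)
obs 12: x=5/4 → posterior Normal(0, 8/17)
obs 13: x=-5/4 → posterior Normal(-1/11, 24/55)
obs 14: x=-1 → posterior Normal(-9/59, 24/59)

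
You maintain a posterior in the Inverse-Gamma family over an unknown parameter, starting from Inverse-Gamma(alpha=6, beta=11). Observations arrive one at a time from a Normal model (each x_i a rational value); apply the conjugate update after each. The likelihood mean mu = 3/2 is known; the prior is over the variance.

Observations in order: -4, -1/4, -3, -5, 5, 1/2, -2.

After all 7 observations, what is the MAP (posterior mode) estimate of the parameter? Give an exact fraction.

2293/336

obs 1: x=-4 → posterior Inverse-Gamma(13/2, 209/8)
obs 2: x=-1/4 → posterior Inverse-Gamma(7, 885/32)
obs 3: x=-3 → posterior Inverse-Gamma(15/2, 1209/32)
obs 4: x=-5 → posterior Inverse-Gamma(8, 1885/32)
obs 5: x=5 → posterior Inverse-Gamma(17/2, 2081/32)
obs 6: x=1/2 → posterior Inverse-Gamma(9, 2097/32)
obs 7: x=-2 → posterior Inverse-Gamma(19/2, 2293/32)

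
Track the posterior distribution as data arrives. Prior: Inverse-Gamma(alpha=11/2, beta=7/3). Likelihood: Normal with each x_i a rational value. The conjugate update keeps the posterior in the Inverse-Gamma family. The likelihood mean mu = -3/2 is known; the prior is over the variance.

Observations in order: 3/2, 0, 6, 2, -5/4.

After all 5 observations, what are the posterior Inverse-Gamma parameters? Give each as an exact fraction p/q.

obs 1: x=3/2 → posterior Inverse-Gamma(6, 41/6)
obs 2: x=0 → posterior Inverse-Gamma(13/2, 191/24)
obs 3: x=6 → posterior Inverse-Gamma(7, 433/12)
obs 4: x=2 → posterior Inverse-Gamma(15/2, 1013/24)
obs 5: x=-5/4 → posterior Inverse-Gamma(8, 4055/96)

alpha=8, beta=4055/96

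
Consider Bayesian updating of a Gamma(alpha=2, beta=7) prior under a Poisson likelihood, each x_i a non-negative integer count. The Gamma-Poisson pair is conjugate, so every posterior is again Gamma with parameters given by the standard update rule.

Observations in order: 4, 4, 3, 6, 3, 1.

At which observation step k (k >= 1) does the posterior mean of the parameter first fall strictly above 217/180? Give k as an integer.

obs 1: x=4 → posterior Gamma(6, 8)
obs 2: x=4 → posterior Gamma(10, 9)
obs 3: x=3 → posterior Gamma(13, 10)
obs 4: x=6 → posterior Gamma(19, 11)
obs 5: x=3 → posterior Gamma(22, 12)
obs 6: x=1 → posterior Gamma(23, 13)

k = 3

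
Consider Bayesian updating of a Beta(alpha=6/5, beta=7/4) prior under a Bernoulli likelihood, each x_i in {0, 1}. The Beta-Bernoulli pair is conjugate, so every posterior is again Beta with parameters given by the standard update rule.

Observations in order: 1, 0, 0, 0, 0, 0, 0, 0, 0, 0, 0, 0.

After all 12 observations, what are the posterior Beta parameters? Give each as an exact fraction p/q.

alpha=11/5, beta=51/4

obs 1: x=1 → posterior Beta(11/5, 7/4)
obs 2: x=0 → posterior Beta(11/5, 11/4)
obs 3: x=0 → posterior Beta(11/5, 15/4)
obs 4: x=0 → posterior Beta(11/5, 19/4)
obs 5: x=0 → posterior Beta(11/5, 23/4)
obs 6: x=0 → posterior Beta(11/5, 27/4)
obs 7: x=0 → posterior Beta(11/5, 31/4)
obs 8: x=0 → posterior Beta(11/5, 35/4)
obs 9: x=0 → posterior Beta(11/5, 39/4)
obs 10: x=0 → posterior Beta(11/5, 43/4)
obs 11: x=0 → posterior Beta(11/5, 47/4)
obs 12: x=0 → posterior Beta(11/5, 51/4)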